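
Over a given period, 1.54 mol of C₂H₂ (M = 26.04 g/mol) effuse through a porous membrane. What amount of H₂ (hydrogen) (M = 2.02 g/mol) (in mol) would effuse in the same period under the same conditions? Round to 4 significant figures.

From Graham's law, rate_H₂/rate_C₂H₂ = √(M_C₂H₂/M_H₂) = √(26.04/2.02) = √12.89 = 3.590.
So the amount for H₂ is 1.54 × 3.590 = 5.529 mol.

5.529 mol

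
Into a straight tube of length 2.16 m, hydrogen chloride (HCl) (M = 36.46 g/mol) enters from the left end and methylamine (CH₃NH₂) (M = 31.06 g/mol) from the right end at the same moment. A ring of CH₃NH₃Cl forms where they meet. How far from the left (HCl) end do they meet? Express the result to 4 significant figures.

Distances travelled in equal time are proportional to diffusion rates, so d_HCl/d_CH₃NH₂ = √(M_CH₃NH₂/M_HCl) = √(31.06/36.46) = 0.9230.
With d_HCl + d_CH₃NH₂ = 2.16 m, d_CH₃NH₂ = 2.16/(1 + 0.9230) = 1.123 m.
d_HCl = 2.16 − 1.123 = 1.037 m.

1.037 m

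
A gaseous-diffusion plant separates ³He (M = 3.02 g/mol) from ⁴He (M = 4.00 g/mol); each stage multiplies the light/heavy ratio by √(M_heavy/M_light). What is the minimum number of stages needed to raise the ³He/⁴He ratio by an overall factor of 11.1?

18

Per stage α = (4.00/3.02)^(1/2) = 1.32450^0.5, giving ln α = 0.1405.
Need α^N ≥ 11.1 ⇒ N ≥ ln(11.1) / ln α = 2.407 / 0.1405 = 17.13.
So at least 18 stages are needed.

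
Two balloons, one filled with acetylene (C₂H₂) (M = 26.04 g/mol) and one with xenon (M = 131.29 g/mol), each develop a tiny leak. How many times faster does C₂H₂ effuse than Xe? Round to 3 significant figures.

2.25

From Graham's law, rate_C₂H₂/rate_Xe = √(M_Xe/M_C₂H₂) = √(131.29/26.04) = √5.042 = 2.25.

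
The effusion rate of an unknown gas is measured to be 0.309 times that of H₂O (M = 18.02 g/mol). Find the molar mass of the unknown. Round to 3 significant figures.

189 g/mol

By Graham's law, rate_X/rate_H₂O = √(M_H₂O/M_X).
0.309 = √(18.02/M_X)
M_X = 18.02 / 0.309² = 18.02 / 0.09548 = 189 g/mol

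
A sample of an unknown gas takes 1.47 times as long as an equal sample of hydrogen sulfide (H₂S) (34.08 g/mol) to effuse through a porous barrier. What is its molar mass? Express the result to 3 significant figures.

73.6 g/mol

Using Graham's law: t_X/t_H₂S = √(M_X/M_H₂S).
1.47 = √(M_X/34.08)
M_X = 34.08 × 1.47² = 34.08 × 2.161 = 73.6 g/mol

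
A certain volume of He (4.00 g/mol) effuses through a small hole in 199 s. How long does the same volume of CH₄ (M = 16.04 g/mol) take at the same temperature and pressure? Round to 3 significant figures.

By Graham's law, t_CH₄/t_He = √(M_CH₄/M_He) = √(16.04/4.00) = √4.010 = 2.002.
So the time for CH₄ is 199 × 2.002 = 398 s.

398 s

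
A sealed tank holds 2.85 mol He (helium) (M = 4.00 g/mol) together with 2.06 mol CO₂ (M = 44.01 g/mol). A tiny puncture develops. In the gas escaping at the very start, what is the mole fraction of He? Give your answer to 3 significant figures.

Effusion rate of each component ∝ n_i/√M_i (partial pressure × 1/√M).
So x_He in the escaping gas = (n_He/√M_He) / Σ(n_i/√M_i)
= (2.85/√4.00) / (2.85/√4.00 + 2.06/√44.01) = 1.425/(1.425 + 0.3105) = 0.821.

0.821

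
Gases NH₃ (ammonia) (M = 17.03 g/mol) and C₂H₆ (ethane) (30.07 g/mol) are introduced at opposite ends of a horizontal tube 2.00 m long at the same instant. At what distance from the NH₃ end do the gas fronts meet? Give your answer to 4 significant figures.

Distances travelled in equal time are proportional to diffusion rates, so d_NH₃/d_C₂H₆ = √(M_C₂H₆/M_NH₃) = √(30.07/17.03) = 1.329.
With d_NH₃ + d_C₂H₆ = 2.00 m, d_C₂H₆ = 2.00/(1 + 1.329) = 0.8588 m.
d_NH₃ = 2.00 − 0.8588 = 1.141 m.

1.141 m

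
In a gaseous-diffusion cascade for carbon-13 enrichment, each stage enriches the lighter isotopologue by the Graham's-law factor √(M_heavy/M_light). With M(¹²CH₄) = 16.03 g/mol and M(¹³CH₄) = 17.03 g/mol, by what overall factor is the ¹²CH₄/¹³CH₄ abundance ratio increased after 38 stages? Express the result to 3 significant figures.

3.16

Overall factor = α^38 with α = √(17.03/16.03), i.e. (17.03/16.03)^(38/2).
= 1.06238^19 = 3.16.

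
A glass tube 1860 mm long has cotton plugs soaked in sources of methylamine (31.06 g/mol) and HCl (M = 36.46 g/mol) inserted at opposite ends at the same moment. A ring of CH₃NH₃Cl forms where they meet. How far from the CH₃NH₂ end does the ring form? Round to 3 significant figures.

Distances travelled in equal time are proportional to diffusion rates, so d_CH₃NH₂/d_HCl = √(M_HCl/M_CH₃NH₂) = √(36.46/31.06) = 1.083.
With d_CH₃NH₂ + d_HCl = 1860 mm, d_HCl = 1860/(1 + 1.083) = 892.8 mm.
d_CH₃NH₂ = 1860 − 892.8 = 967 mm.

967 mm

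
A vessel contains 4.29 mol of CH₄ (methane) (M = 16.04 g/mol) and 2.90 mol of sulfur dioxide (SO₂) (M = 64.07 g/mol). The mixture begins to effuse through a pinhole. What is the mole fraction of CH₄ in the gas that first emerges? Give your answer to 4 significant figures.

0.7473

Effusion rate of each component ∝ n_i/√M_i (partial pressure × 1/√M).
x_CH₄(eff) = (n_CH₄/√M_CH₄) / (n_CH₄/√M_CH₄ + n_SO₂/√M_SO₂)
= (4.29/√16.04) / (4.29/√16.04 + 2.90/√64.07) = 1.071/(1.071 + 0.3623) = 0.7473.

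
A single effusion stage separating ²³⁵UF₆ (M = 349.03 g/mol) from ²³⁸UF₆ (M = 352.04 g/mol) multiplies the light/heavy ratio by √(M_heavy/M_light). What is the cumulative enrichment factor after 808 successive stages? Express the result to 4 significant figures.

32.11

After 808 stages the ratio has grown by (√(352.04/349.03))^808 = (352.04/349.03)^(808/2).
= 1.00862^404 = 32.11.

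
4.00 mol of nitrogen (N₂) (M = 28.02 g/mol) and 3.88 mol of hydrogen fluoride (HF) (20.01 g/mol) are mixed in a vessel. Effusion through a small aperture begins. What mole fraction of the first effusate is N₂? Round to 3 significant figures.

Effusion rate of each component ∝ n_i/√M_i (partial pressure × 1/√M).
Mole fraction of N₂ in the effusate = (n_N₂/√M_N₂) / (n_N₂/√M_N₂ + n_HF/√M_HF)
= (4.00/√28.02) / (4.00/√28.02 + 3.88/√20.01) = 0.7557/(0.7557 + 0.8674) = 0.466.

0.466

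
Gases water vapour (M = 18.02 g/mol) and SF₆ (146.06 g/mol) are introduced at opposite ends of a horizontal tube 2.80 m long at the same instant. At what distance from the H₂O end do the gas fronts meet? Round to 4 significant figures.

2.072 m

The fronts meet when d_H₂O + d_SF₆ = L with d_H₂O/d_SF₆ = √(M_SF₆/M_H₂O) (Graham's law). Here √(M_SF₆/M_H₂O) = √(146.06/18.02) = 2.847.
With d_H₂O + d_SF₆ = 2.80 m, d_SF₆ = 2.80/(1 + 2.847) = 0.7278 m.
d_H₂O = 2.80 − 0.7278 = 2.072 m.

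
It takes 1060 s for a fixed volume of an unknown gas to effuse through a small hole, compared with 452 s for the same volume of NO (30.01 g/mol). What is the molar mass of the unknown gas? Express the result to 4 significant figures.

165.0 g/mol

Using Graham's law: t_X/t_NO = √(M_X/M_NO).
1060/452 = 2.345 = √(M_X/30.01)
M_X = 30.01 × 2.345² = 30.01 × 5.500 = 165.0 g/mol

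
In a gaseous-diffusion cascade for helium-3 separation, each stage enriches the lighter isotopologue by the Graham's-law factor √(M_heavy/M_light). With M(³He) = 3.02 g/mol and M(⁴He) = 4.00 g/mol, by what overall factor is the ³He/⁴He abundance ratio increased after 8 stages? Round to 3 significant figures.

3.08

The single-stage factor is √(M_heavy/M_light), so 8 stages give [√(4.00/3.02)]^8 = (4.00/3.02)^(8/2).
= 1.32450^4 = 3.08.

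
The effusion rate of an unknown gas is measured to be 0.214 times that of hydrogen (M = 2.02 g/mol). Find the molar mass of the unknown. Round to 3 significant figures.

44.1 g/mol

By Graham's law, rate_X/rate_H₂ = √(M_H₂/M_X).
0.214 = √(2.02/M_X)
M_X = 2.02 / 0.214² = 2.02 / 0.04580 = 44.1 g/mol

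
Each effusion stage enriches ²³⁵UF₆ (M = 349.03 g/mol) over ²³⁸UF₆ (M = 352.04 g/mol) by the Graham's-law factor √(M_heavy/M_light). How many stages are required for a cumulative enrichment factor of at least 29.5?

Single-stage factor α = √(352.04/349.03), so ln α = ½ ln(1.00862) = 0.004293.
Need α^N ≥ 29.5 ⇒ N ≥ ln(29.5) / ln α = 3.384 / 0.004293 = 788.27.
So at least 789 stages are needed.

789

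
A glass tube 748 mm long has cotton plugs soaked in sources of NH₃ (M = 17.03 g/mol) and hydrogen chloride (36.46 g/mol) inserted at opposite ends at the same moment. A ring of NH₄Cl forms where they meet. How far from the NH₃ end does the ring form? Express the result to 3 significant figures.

Distances travelled in equal time are proportional to diffusion rates, so d_NH₃/d_HCl = √(M_HCl/M_NH₃) = √(36.46/17.03) = 1.463.
With d_NH₃ + d_HCl = 748 mm, d_HCl = 748/(1 + 1.463) = 303.7 mm.
d_NH₃ = 748 − 303.7 = 444 mm.

444 mm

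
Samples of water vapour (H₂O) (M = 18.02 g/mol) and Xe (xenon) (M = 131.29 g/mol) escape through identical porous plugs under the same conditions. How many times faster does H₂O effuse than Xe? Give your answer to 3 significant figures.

2.70

Graham's law gives rate_H₂O/rate_Xe = √(M_Xe/M_H₂O) = √(131.29/18.02) = √7.286 = 2.70.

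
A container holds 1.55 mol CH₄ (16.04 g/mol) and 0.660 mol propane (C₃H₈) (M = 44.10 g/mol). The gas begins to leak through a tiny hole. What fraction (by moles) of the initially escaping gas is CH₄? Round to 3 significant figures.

Rate_i ∝ x_i/√M_i (Graham's law weighted by mole fraction), so the effusate composition follows n_i/√M_i.
Mole fraction of CH₄ in the effusate = (n_CH₄/√M_CH₄) / (n_CH₄/√M_CH₄ + n_C₃H₈/√M_C₃H₈)
= (1.55/√16.04) / (1.55/√16.04 + 0.660/√44.10) = 0.3870/(0.3870 + 0.09939) = 0.796.

0.796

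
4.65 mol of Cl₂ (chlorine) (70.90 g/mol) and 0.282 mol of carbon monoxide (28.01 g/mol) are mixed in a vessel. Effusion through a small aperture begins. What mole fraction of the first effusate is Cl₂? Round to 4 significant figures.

0.9120

The effusion rate of species i is ∝ p_i/√M_i ∝ n_i/√M_i.
Mole fraction of Cl₂ in the effusate = (n_Cl₂/√M_Cl₂) / (n_Cl₂/√M_Cl₂ + n_CO/√M_CO)
= (4.65/√70.90) / (4.65/√70.90 + 0.282/√28.01) = 0.5522/(0.5522 + 0.05328) = 0.9120.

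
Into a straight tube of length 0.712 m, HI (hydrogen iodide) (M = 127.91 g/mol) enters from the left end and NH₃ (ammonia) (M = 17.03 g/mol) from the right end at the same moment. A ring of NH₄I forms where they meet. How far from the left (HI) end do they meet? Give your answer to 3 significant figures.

0.190 m

In equal time, each gas travels a distance ∝ its rate ∝ 1/√M, so d_HI/d_NH₃ = √(M_NH₃/M_HI) = √(17.03/127.91) = 0.3649.
With d_HI + d_NH₃ = 0.712 m, d_NH₃ = 0.712/(1 + 0.3649) = 0.5217 m.
d_HI = 0.712 − 0.5217 = 0.190 m.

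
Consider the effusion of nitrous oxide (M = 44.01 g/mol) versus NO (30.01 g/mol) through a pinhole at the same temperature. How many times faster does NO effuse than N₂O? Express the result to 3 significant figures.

Graham's law gives rate_NO/rate_N₂O = √(M_N₂O/M_NO) = √(44.01/30.01) = √1.467 = 1.21.

1.21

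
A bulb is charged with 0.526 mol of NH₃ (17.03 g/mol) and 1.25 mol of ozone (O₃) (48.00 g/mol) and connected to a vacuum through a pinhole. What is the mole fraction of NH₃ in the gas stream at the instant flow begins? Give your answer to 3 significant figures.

0.414

Effusion rate of each component ∝ n_i/√M_i (partial pressure × 1/√M).
So x_NH₃ in the escaping gas = (n_NH₃/√M_NH₃) / Σ(n_i/√M_i)
= (0.526/√17.03) / (0.526/√17.03 + 1.25/√48.00) = 0.1275/(0.1275 + 0.1804) = 0.414.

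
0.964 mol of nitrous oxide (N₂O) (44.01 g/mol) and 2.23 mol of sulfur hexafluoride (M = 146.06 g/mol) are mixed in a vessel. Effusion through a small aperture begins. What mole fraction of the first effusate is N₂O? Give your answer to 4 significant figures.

0.4406

The effusion rate of species i is ∝ p_i/√M_i ∝ n_i/√M_i.
So x_N₂O in the escaping gas = (n_N₂O/√M_N₂O) / Σ(n_i/√M_i)
= (0.964/√44.01) / (0.964/√44.01 + 2.23/√146.06) = 0.1453/(0.1453 + 0.1845) = 0.4406.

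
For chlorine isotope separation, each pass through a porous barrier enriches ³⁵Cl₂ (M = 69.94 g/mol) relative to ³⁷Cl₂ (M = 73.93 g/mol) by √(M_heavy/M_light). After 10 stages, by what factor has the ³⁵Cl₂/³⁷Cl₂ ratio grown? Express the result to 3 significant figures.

After 10 stages the ratio has grown by (√(73.93/69.94))^10 = (73.93/69.94)^(10/2).
= 1.05705^5 = 1.32.

1.32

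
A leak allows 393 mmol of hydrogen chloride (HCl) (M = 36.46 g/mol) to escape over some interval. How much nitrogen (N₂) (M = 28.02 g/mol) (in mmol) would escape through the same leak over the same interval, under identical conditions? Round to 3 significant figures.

448 mmol

Using Graham's law: rate_N₂/rate_HCl = √(M_HCl/M_N₂) = √(36.46/28.02) = √1.301 = 1.141.
So the amount for N₂ is 393 × 1.141 = 448 mmol.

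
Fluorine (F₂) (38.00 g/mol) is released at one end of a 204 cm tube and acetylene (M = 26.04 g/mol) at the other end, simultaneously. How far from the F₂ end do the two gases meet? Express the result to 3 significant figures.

Graham's law gives d_F₂/d_C₂H₂ = rate_F₂/rate_C₂H₂ = √(M_C₂H₂/M_F₂) = √(26.04/38.00) = 0.8278.
With d_F₂ + d_C₂H₂ = 204 cm, d_C₂H₂ = 204/(1 + 0.8278) = 111.6 cm.
d_F₂ = 204 − 111.6 = 92.4 cm.

92.4 cm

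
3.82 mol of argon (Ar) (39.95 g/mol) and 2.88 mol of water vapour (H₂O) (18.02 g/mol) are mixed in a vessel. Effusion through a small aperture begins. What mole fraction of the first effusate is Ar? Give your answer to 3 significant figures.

0.471

Effusion rate of each component ∝ n_i/√M_i (partial pressure × 1/√M).
So x_Ar in the escaping gas = (n_Ar/√M_Ar) / Σ(n_i/√M_i)
= (3.82/√39.95) / (3.82/√39.95 + 2.88/√18.02) = 0.6044/(0.6044 + 0.6784) = 0.471.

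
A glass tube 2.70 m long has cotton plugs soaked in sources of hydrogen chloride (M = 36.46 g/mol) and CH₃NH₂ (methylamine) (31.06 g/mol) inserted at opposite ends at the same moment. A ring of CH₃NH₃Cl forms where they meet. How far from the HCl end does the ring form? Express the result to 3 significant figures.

Distances travelled in equal time are proportional to diffusion rates, so d_HCl/d_CH₃NH₂ = √(M_CH₃NH₂/M_HCl) = √(31.06/36.46) = 0.9230.
With d_HCl + d_CH₃NH₂ = 2.70 m, d_CH₃NH₂ = 2.70/(1 + 0.9230) = 1.404 m.
d_HCl = 2.70 − 1.404 = 1.30 m.

1.30 m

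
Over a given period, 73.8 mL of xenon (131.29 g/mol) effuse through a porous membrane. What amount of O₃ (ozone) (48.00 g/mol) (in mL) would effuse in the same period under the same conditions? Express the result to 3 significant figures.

By Graham's law, rate_O₃/rate_Xe = √(M_Xe/M_O₃) = √(131.29/48.00) = √2.735 = 1.654.
So the volume for O₃ is 73.8 × 1.654 = 122 mL.

122 mL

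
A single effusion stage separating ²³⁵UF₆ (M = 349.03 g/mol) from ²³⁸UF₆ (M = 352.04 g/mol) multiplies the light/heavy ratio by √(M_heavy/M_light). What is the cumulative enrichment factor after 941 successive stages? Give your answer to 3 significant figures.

56.8

Each stage multiplies the ratio by α = √(352.04/349.03), so after 941 stages the overall factor is α^941 = (352.04/349.03)^(941/2).
= 1.00862^(941/2) = 56.8.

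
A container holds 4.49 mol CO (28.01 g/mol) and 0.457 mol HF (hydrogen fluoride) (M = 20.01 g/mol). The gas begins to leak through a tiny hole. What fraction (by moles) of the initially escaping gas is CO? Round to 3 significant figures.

The effusion rate of species i is ∝ p_i/√M_i ∝ n_i/√M_i.
So x_CO in the escaping gas = (n_CO/√M_CO) / Σ(n_i/√M_i)
= (4.49/√28.01) / (4.49/√28.01 + 0.457/√20.01) = 0.8484/(0.8484 + 0.1022) = 0.893.

0.893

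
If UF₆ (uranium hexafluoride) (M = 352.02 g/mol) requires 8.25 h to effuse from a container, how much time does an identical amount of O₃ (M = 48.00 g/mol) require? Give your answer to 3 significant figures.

From Graham's law, t_O₃/t_UF₆ = √(M_O₃/M_UF₆) = √(48.00/352.02) = √0.1364 = 0.3693.
So the time for O₃ is 8.25 × 0.3693 = 3.05 h.

3.05 h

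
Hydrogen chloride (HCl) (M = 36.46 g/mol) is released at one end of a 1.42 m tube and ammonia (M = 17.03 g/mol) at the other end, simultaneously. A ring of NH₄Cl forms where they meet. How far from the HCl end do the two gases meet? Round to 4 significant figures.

Distances travelled in equal time are proportional to diffusion rates, so d_HCl/d_NH₃ = √(M_NH₃/M_HCl) = √(17.03/36.46) = 0.6834.
With d_HCl + d_NH₃ = 1.42 m, d_NH₃ = 1.42/(1 + 0.6834) = 0.8435 m.
d_HCl = 1.42 − 0.8435 = 0.5765 m.

0.5765 m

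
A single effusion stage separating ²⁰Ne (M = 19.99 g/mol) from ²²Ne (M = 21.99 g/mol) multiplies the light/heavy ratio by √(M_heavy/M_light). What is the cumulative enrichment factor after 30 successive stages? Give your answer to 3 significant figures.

Each stage multiplies the ratio by α = √(21.99/19.99), so after 30 stages the overall factor is α^30 = (21.99/19.99)^(30/2).
= 1.10005^15 = 4.18.

4.18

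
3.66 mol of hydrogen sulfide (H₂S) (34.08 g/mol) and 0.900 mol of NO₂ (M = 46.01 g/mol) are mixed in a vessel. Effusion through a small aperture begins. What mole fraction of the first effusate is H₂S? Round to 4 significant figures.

0.8253

Effusion rate of each component ∝ n_i/√M_i (partial pressure × 1/√M).
x_H₂S(eff) = (n_H₂S/√M_H₂S) / (n_H₂S/√M_H₂S + n_NO₂/√M_NO₂)
= (3.66/√34.08) / (3.66/√34.08 + 0.900/√46.01) = 0.6269/(0.6269 + 0.1327) = 0.8253.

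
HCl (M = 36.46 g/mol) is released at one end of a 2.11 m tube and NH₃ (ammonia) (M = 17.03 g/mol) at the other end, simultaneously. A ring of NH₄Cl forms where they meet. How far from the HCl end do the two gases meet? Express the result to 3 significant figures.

0.857 m

The fronts meet when d_HCl + d_NH₃ = L with d_HCl/d_NH₃ = √(M_NH₃/M_HCl) (Graham's law). Here √(M_NH₃/M_HCl) = √(17.03/36.46) = 0.6834.
With d_HCl + d_NH₃ = 2.11 m, d_NH₃ = 2.11/(1 + 0.6834) = 1.253 m.
d_HCl = 2.11 − 1.253 = 0.857 m.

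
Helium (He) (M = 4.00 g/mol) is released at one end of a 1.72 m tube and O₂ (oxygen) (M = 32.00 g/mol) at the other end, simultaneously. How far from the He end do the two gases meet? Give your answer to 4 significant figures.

1.271 m

The fronts meet when d_He + d_O₂ = L with d_He/d_O₂ = √(M_O₂/M_He) (Graham's law). Here √(M_O₂/M_He) = √(32.00/4.00) = 2.828.
With d_He + d_O₂ = 1.72 m, d_O₂ = 1.72/(1 + 2.828) = 0.4493 m.
d_He = 1.72 − 0.4493 = 1.271 m.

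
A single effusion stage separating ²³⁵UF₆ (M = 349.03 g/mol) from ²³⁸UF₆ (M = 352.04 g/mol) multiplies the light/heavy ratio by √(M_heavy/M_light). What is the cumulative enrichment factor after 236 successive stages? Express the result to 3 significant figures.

Each stage multiplies the ratio by α = √(352.04/349.03), so after 236 stages the overall factor is α^236 = (352.04/349.03)^(236/2).
= 1.00862^118 = 2.75.

2.75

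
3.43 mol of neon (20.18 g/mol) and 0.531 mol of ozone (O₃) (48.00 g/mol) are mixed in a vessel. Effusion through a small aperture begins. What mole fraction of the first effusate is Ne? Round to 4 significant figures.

Rate_i ∝ x_i/√M_i (Graham's law weighted by mole fraction), so the effusate composition follows n_i/√M_i.
So x_Ne in the escaping gas = (n_Ne/√M_Ne) / Σ(n_i/√M_i)
= (3.43/√20.18) / (3.43/√20.18 + 0.531/√48.00) = 0.7635/(0.7635 + 0.07664) = 0.9088.

0.9088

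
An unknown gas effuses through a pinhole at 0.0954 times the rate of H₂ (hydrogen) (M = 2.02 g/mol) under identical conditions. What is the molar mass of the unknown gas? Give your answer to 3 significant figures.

Graham's law gives rate_X/rate_H₂ = √(M_H₂/M_X).
0.0954 = √(2.02/M_X)
M_X = 2.02 / 0.0954² = 2.02 / 0.009101 = 222 g/mol

222 g/mol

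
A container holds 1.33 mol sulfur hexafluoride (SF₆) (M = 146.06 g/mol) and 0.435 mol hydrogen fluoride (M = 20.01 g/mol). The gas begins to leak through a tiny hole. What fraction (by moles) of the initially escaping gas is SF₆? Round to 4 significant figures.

0.5309

The effusion rate of species i is ∝ p_i/√M_i ∝ n_i/√M_i.
So x_SF₆ in the escaping gas = (n_SF₆/√M_SF₆) / Σ(n_i/√M_i)
= (1.33/√146.06) / (1.33/√146.06 + 0.435/√20.01) = 0.1100/(0.1100 + 0.09724) = 0.5309.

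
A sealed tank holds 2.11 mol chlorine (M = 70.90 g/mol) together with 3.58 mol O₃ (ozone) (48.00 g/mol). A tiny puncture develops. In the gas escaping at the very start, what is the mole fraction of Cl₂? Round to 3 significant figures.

0.327

Rate_i ∝ x_i/√M_i (Graham's law weighted by mole fraction), so the effusate composition follows n_i/√M_i.
Mole fraction of Cl₂ in the effusate = (n_Cl₂/√M_Cl₂) / (n_Cl₂/√M_Cl₂ + n_O₃/√M_O₃)
= (2.11/√70.90) / (2.11/√70.90 + 3.58/√48.00) = 0.2506/(0.2506 + 0.5167) = 0.327.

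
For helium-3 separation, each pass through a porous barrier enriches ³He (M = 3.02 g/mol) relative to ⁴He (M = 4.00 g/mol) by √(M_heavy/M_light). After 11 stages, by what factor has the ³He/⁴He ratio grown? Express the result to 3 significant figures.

Overall factor = α^11 with α = √(4.00/3.02), i.e. (4.00/3.02)^(11/2).
= 1.32450^(11/2) = 4.69.

4.69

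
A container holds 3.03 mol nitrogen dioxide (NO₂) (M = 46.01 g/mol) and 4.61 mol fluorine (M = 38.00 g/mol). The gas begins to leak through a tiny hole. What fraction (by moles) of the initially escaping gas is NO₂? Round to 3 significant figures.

0.374

Rate_i ∝ x_i/√M_i (Graham's law weighted by mole fraction), so the effusate composition follows n_i/√M_i.
Mole fraction of NO₂ in the effusate = (n_NO₂/√M_NO₂) / (n_NO₂/√M_NO₂ + n_F₂/√M_F₂)
= (3.03/√46.01) / (3.03/√46.01 + 4.61/√38.00) = 0.4467/(0.4467 + 0.7478) = 0.374.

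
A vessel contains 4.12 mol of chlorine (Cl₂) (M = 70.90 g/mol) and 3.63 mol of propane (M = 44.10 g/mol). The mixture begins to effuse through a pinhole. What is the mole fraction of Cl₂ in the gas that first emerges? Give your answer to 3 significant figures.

Effusion rate of each component ∝ n_i/√M_i (partial pressure × 1/√M).
Mole fraction of Cl₂ in the effusate = (n_Cl₂/√M_Cl₂) / (n_Cl₂/√M_Cl₂ + n_C₃H₈/√M_C₃H₈)
= (4.12/√70.90) / (4.12/√70.90 + 3.63/√44.10) = 0.4893/(0.4893 + 0.5466) = 0.472.

0.472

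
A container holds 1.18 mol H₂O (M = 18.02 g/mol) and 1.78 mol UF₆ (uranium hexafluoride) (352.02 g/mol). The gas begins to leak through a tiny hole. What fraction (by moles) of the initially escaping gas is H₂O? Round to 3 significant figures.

Effusion rate of each component ∝ n_i/√M_i (partial pressure × 1/√M).
So x_H₂O in the escaping gas = (n_H₂O/√M_H₂O) / Σ(n_i/√M_i)
= (1.18/√18.02) / (1.18/√18.02 + 1.78/√352.02) = 0.2780/(0.2780 + 0.09487) = 0.746.

0.746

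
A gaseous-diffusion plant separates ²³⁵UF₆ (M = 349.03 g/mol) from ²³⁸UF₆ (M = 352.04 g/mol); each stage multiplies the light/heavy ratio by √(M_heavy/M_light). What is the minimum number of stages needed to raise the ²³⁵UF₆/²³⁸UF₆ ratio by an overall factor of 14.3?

620

Per stage α = (352.04/349.03)^(1/2) = 1.00862^0.5, giving ln α = 0.004293.
Need α^N ≥ 14.3 ⇒ N ≥ ln(14.3) / ln α = 2.660 / 0.004293 = 619.61.
Rounding up, N = 620 stages.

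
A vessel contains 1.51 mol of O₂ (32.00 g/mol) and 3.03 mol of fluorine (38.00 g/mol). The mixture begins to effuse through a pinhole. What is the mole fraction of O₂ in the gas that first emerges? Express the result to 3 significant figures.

0.352

Rate_i ∝ x_i/√M_i (Graham's law weighted by mole fraction), so the effusate composition follows n_i/√M_i.
So x_O₂ in the escaping gas = (n_O₂/√M_O₂) / Σ(n_i/√M_i)
= (1.51/√32.00) / (1.51/√32.00 + 3.03/√38.00) = 0.2669/(0.2669 + 0.4915) = 0.352.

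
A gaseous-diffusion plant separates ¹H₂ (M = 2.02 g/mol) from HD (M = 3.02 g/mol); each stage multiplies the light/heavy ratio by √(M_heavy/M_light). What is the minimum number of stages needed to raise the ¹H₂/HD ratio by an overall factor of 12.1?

13

Single-stage factor α = √(3.02/2.02), so ln α = ½ ln(1.49505) = 0.2011.
Need α^N ≥ 12.1 ⇒ N ≥ ln(12.1) / ln α = 2.493 / 0.2011 = 12.40.
Minimum whole number of stages: N = 13.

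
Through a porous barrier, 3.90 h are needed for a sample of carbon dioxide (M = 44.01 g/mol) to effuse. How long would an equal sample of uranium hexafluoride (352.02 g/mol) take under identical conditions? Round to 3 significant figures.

11.0 h

By Graham's law, t_UF₆/t_CO₂ = √(M_UF₆/M_CO₂) = √(352.02/44.01) = √7.999 = 2.828.
So the time for UF₆ is 3.90 × 2.828 = 11.0 h.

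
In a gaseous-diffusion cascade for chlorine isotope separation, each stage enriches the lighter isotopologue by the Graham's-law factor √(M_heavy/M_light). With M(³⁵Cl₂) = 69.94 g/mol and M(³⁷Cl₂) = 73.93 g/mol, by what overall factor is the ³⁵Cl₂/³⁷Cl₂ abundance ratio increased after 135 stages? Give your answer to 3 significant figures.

Overall factor = α^135 with α = √(73.93/69.94), i.e. (73.93/69.94)^(135/2).
= 1.05705^(135/2) = 42.3.

42.3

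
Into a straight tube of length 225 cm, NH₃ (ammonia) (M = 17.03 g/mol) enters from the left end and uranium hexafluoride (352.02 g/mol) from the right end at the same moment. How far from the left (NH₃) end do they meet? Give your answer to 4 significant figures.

184.4 cm

In equal time, each gas travels a distance ∝ its rate ∝ 1/√M, so d_NH₃/d_UF₆ = √(M_UF₆/M_NH₃) = √(352.02/17.03) = 4.546.
With d_NH₃ + d_UF₆ = 225 cm, d_UF₆ = 225/(1 + 4.546) = 40.57 cm.
d_NH₃ = 225 − 40.57 = 184.4 cm.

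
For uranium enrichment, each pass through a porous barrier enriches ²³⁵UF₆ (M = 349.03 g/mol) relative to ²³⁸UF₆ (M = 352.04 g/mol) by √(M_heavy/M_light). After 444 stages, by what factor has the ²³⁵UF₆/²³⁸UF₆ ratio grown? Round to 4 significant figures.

After 444 stages the ratio has grown by (√(352.04/349.03))^444 = (352.04/349.03)^(444/2).
= 1.00862^222 = 6.728.

6.728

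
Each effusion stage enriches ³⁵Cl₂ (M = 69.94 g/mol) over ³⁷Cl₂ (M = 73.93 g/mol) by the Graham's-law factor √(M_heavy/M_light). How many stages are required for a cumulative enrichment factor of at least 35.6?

129

Single-stage factor α = √(73.93/69.94), so ln α = ½ ln(1.05705) = 0.02774.
Need α^N ≥ 35.6 ⇒ N ≥ ln(35.6) / ln α = 3.572 / 0.02774 = 128.78.
So at least 129 stages are needed.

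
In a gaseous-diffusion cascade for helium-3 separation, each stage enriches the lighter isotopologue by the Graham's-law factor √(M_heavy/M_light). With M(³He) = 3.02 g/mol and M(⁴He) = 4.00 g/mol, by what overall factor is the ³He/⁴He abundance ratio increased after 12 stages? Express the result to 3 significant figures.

After 12 stages the ratio has grown by (√(4.00/3.02))^12 = (4.00/3.02)^(12/2).
= 1.32450^6 = 5.40.

5.40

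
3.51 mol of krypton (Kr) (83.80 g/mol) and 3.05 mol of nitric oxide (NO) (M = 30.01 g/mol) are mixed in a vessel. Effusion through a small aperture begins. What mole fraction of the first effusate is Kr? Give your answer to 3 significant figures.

0.408

The effusion rate of species i is ∝ p_i/√M_i ∝ n_i/√M_i.
x_Kr(eff) = (n_Kr/√M_Kr) / (n_Kr/√M_Kr + n_NO/√M_NO)
= (3.51/√83.80) / (3.51/√83.80 + 3.05/√30.01) = 0.3834/(0.3834 + 0.5568) = 0.408.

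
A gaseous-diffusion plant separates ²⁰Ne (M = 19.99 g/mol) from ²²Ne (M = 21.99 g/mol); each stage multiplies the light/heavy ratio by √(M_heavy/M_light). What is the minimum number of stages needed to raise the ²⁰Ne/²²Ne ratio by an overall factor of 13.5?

55

With α = √(21.99/19.99) per stage, ln α = ½ ln(1.10005) = 0.04768.
Need α^N ≥ 13.5 ⇒ N ≥ ln(13.5) / ln α = 2.603 / 0.04768 = 54.59.
So at least 55 stages are needed.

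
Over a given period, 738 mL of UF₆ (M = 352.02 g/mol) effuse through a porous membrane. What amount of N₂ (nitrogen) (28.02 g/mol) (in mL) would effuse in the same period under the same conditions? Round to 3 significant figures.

From Graham's law, rate_N₂/rate_UF₆ = √(M_UF₆/M_N₂) = √(352.02/28.02) = √12.56 = 3.544.
So the volume for N₂ is 738 × 3.544 = 2620 mL.

2620 mL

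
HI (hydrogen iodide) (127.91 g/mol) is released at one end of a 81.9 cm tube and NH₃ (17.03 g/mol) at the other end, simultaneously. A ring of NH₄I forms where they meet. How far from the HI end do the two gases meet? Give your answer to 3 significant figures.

Distances travelled in equal time are proportional to diffusion rates, so d_HI/d_NH₃ = √(M_NH₃/M_HI) = √(17.03/127.91) = 0.3649.
With d_HI + d_NH₃ = 81.9 cm, d_NH₃ = 81.9/(1 + 0.3649) = 60.01 cm.
d_HI = 81.9 − 60.01 = 21.9 cm.

21.9 cm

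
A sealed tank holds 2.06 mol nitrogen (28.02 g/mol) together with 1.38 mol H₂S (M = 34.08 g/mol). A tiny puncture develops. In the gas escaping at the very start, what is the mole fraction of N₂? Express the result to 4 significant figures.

Effusion rate of each component ∝ n_i/√M_i (partial pressure × 1/√M).
So x_N₂ in the escaping gas = (n_N₂/√M_N₂) / Σ(n_i/√M_i)
= (2.06/√28.02) / (2.06/√28.02 + 1.38/√34.08) = 0.3892/(0.3892 + 0.2364) = 0.6221.

0.6221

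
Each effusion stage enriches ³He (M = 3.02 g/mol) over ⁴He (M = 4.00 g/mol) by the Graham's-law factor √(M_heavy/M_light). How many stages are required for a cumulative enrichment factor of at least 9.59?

17

Single-stage factor α = √(4.00/3.02), so ln α = ½ ln(1.32450) = 0.1405.
Need α^N ≥ 9.59 ⇒ N ≥ ln(9.59) / ln α = 2.261 / 0.1405 = 16.09.
Rounding up, N = 17 stages.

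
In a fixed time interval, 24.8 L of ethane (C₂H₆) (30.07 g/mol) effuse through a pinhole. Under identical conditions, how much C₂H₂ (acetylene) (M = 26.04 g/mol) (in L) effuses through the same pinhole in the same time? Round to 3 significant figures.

Graham's law gives rate_C₂H₂/rate_C₂H₆ = √(M_C₂H₆/M_C₂H₂) = √(30.07/26.04) = √1.155 = 1.075.
So the volume for C₂H₂ is 24.8 × 1.075 = 26.7 L.

26.7 L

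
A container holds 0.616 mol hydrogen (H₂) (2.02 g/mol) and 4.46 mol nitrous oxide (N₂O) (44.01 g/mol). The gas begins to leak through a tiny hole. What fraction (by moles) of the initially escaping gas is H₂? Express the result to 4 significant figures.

0.3920

The effusion rate of species i is ∝ p_i/√M_i ∝ n_i/√M_i.
Mole fraction of H₂ in the effusate = (n_H₂/√M_H₂) / (n_H₂/√M_H₂ + n_N₂O/√M_N₂O)
= (0.616/√2.02) / (0.616/√2.02 + 4.46/√44.01) = 0.4334/(0.4334 + 0.6723) = 0.3920.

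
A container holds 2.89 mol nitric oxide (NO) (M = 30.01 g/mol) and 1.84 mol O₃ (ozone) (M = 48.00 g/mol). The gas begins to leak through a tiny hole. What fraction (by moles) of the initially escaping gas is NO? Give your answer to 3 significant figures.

Rate_i ∝ x_i/√M_i (Graham's law weighted by mole fraction), so the effusate composition follows n_i/√M_i.
Mole fraction of NO in the effusate = (n_NO/√M_NO) / (n_NO/√M_NO + n_O₃/√M_O₃)
= (2.89/√30.01) / (2.89/√30.01 + 1.84/√48.00) = 0.5276/(0.5276 + 0.2656) = 0.665.

0.665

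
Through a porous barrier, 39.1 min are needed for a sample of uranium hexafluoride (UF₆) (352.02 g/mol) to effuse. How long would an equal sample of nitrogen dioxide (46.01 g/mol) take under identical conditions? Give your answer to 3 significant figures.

14.1 min

Since effusion rate ∝ 1/√M, t_NO₂/t_UF₆ = √(M_NO₂/M_UF₆) = √(46.01/352.02) = √0.1307 = 0.3615.
So the time for NO₂ is 39.1 × 0.3615 = 14.1 min.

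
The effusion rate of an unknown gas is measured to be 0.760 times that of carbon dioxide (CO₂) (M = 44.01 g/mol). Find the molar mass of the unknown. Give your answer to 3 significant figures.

76.2 g/mol

Graham's law gives rate_X/rate_CO₂ = √(M_CO₂/M_X).
0.760 = √(44.01/M_X)
M_X = 44.01 / 0.760² = 44.01 / 0.5776 = 76.2 g/mol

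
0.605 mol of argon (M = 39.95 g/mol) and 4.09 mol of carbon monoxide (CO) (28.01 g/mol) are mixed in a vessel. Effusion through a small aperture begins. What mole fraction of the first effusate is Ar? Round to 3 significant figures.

0.110

Effusion rate of each component ∝ n_i/√M_i (partial pressure × 1/√M).
So x_Ar in the escaping gas = (n_Ar/√M_Ar) / Σ(n_i/√M_i)
= (0.605/√39.95) / (0.605/√39.95 + 4.09/√28.01) = 0.09572/(0.09572 + 0.7728) = 0.110.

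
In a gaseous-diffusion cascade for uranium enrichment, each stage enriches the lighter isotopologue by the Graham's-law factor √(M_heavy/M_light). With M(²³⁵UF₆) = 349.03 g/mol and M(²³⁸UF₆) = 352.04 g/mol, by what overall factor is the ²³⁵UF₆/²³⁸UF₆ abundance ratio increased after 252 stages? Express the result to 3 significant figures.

2.95

Overall factor = α^252 with α = √(352.04/349.03), i.e. (352.04/349.03)^(252/2).
= 1.00862^126 = 2.95.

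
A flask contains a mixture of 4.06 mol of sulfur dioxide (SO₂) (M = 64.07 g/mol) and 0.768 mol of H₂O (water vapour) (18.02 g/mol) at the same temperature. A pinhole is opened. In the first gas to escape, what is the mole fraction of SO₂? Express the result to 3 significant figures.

The effusion rate of species i is ∝ p_i/√M_i ∝ n_i/√M_i.
Mole fraction of SO₂ in the effusate = (n_SO₂/√M_SO₂) / (n_SO₂/√M_SO₂ + n_H₂O/√M_H₂O)
= (4.06/√64.07) / (4.06/√64.07 + 0.768/√18.02) = 0.5072/(0.5072 + 0.1809) = 0.737.

0.737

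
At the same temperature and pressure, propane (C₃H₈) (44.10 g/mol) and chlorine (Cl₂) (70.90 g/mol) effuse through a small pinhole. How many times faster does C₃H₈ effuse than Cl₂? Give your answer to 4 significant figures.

Since effusion rate ∝ 1/√M, rate_C₃H₈/rate_Cl₂ = √(M_Cl₂/M_C₃H₈) = √(70.90/44.10) = √1.608 = 1.268.

1.268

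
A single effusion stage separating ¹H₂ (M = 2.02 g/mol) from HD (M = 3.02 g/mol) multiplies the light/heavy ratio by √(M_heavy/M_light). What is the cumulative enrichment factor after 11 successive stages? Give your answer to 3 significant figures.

9.13

The single-stage factor is √(M_heavy/M_light), so 11 stages give [√(3.02/2.02)]^11 = (3.02/2.02)^(11/2).
= 1.49505^(11/2) = 9.13.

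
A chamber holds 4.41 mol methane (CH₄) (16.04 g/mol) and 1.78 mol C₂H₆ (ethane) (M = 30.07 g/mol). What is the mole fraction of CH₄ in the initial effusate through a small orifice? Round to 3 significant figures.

0.772

Rate_i ∝ x_i/√M_i (Graham's law weighted by mole fraction), so the effusate composition follows n_i/√M_i.
x_CH₄(eff) = (n_CH₄/√M_CH₄) / (n_CH₄/√M_CH₄ + n_C₂H₆/√M_C₂H₆)
= (4.41/√16.04) / (4.41/√16.04 + 1.78/√30.07) = 1.101/(1.101 + 0.3246) = 0.772.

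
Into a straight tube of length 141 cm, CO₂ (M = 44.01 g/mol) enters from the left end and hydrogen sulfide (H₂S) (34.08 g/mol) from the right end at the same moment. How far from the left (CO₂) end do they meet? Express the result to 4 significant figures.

Distances travelled in equal time are proportional to diffusion rates, so d_CO₂/d_H₂S = √(M_H₂S/M_CO₂) = √(34.08/44.01) = 0.8800.
With d_CO₂ + d_H₂S = 141 cm, d_H₂S = 141/(1 + 0.8800) = 75.00 cm.
d_CO₂ = 141 − 75.00 = 66.00 cm.

66.00 cm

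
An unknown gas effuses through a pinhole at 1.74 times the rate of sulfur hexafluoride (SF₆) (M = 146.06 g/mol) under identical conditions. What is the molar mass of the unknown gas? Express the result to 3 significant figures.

Using Graham's law: rate_X/rate_SF₆ = √(M_SF₆/M_X).
1.74 = √(146.06/M_X)
M_X = 146.06 / 1.74² = 146.06 / 3.028 = 48.2 g/mol

48.2 g/mol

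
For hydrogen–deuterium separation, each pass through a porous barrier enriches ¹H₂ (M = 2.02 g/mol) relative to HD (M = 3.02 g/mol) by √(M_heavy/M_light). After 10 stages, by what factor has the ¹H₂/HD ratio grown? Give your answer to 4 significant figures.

7.469

After 10 stages the ratio has grown by (√(3.02/2.02))^10 = (3.02/2.02)^(10/2).
= 1.49505^5 = 7.469.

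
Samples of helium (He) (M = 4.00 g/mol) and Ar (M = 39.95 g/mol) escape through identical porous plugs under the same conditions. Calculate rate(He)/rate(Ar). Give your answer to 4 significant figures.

Graham's law gives rate_He/rate_Ar = √(M_Ar/M_He) = √(39.95/4.00) = √9.988 = 3.160.

3.160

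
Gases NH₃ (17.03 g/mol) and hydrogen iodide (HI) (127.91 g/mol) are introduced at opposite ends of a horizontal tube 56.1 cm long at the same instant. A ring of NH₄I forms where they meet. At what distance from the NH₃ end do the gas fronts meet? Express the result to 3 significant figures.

41.1 cm

Graham's law gives d_NH₃/d_HI = rate_NH₃/rate_HI = √(M_HI/M_NH₃) = √(127.91/17.03) = 2.741.
With d_NH₃ + d_HI = 56.1 cm, d_HI = 56.1/(1 + 2.741) = 15.00 cm.
d_NH₃ = 56.1 − 15.00 = 41.1 cm.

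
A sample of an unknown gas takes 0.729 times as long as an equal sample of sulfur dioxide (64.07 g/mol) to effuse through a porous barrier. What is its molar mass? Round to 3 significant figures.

34.0 g/mol

Since effusion rate ∝ 1/√M, t_X/t_SO₂ = √(M_X/M_SO₂).
0.729 = √(M_X/64.07)
M_X = 64.07 × 0.729² = 64.07 × 0.5314 = 34.0 g/mol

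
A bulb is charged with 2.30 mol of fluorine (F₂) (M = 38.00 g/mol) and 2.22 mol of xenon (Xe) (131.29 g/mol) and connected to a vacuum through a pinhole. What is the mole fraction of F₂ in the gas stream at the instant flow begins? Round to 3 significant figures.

0.658

Rate_i ∝ x_i/√M_i (Graham's law weighted by mole fraction), so the effusate composition follows n_i/√M_i.
Mole fraction of F₂ in the effusate = (n_F₂/√M_F₂) / (n_F₂/√M_F₂ + n_Xe/√M_Xe)
= (2.30/√38.00) / (2.30/√38.00 + 2.22/√131.29) = 0.3731/(0.3731 + 0.1937) = 0.658.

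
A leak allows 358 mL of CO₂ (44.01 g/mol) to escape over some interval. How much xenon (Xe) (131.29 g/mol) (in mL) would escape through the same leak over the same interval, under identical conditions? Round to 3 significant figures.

Using Graham's law: rate_Xe/rate_CO₂ = √(M_CO₂/M_Xe) = √(44.01/131.29) = √0.3352 = 0.5790.
So the volume for Xe is 358 × 0.5790 = 207 mL.

207 mL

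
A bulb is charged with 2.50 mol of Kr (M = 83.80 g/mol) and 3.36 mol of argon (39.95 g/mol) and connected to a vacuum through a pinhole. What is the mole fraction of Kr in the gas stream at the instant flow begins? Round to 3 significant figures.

Effusion rate of each component ∝ n_i/√M_i (partial pressure × 1/√M).
x_Kr(eff) = (n_Kr/√M_Kr) / (n_Kr/√M_Kr + n_Ar/√M_Ar)
= (2.50/√83.80) / (2.50/√83.80 + 3.36/√39.95) = 0.2731/(0.2731 + 0.5316) = 0.339.

0.339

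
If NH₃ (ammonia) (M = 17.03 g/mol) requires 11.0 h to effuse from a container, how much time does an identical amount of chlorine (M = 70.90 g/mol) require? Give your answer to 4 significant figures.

By Graham's law, t_Cl₂/t_NH₃ = √(M_Cl₂/M_NH₃) = √(70.90/17.03) = √4.163 = 2.040.
So the time for Cl₂ is 11.0 × 2.040 = 22.44 h.

22.44 h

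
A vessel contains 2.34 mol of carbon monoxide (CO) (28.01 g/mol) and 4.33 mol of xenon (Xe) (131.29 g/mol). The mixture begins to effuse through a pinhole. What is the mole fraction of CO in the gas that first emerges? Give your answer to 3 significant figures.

Effusion rate of each component ∝ n_i/√M_i (partial pressure × 1/√M).
x_CO(eff) = (n_CO/√M_CO) / (n_CO/√M_CO + n_Xe/√M_Xe)
= (2.34/√28.01) / (2.34/√28.01 + 4.33/√131.29) = 0.4421/(0.4421 + 0.3779) = 0.539.

0.539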